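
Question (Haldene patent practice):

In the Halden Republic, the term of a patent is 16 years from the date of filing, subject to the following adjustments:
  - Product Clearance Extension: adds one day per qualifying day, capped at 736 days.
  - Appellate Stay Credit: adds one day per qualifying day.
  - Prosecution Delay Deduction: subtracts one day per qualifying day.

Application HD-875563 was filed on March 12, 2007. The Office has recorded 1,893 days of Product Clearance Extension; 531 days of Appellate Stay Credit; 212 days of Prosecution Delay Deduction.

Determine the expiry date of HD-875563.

January 30, 2026

Base term: filing date + 16 years → 12 March 2023.
Product Clearance Extension: 1893 days claimed exceeds the 736-day cap, so +736 days → 17 March 2025.
Appellate Stay Credit: +531 days → 30 August 2026.
Prosecution Delay Deduction: −212 days → 30 January 2026.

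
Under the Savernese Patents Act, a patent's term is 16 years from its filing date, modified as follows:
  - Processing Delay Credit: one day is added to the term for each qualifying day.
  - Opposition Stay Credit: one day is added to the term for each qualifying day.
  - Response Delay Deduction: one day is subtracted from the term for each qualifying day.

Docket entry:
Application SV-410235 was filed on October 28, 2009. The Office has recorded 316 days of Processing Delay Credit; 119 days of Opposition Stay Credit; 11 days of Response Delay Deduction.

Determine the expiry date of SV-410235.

Base term: filing date + 16 years → 28 October 2025.
Processing Delay Credit: +316 days → 9 September 2026.
Opposition Stay Credit: +119 days → 6 January 2027.
Response Delay Deduction: −11 days → 26 December 2026.

December 26, 2026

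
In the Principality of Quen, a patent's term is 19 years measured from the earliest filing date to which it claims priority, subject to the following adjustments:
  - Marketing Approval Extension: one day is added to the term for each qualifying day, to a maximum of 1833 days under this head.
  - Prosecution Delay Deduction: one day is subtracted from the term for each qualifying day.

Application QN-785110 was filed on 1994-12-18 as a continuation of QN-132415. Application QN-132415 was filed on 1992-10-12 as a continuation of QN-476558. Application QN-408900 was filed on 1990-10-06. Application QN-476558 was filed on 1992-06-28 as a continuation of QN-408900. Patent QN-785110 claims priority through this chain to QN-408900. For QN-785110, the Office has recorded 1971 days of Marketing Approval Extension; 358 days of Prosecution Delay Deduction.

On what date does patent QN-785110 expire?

October 20, 2013

Earliest priority filing: 6 October 1990.
Base term: 6 October 1990 + 19 years → 6 October 2009.
Marketing Approval Extension: 1971 days claimed exceeds the 1833-day cap, so +1833 days → 13 October 2014.
Prosecution Delay Deduction: −358 days → 20 October 2013.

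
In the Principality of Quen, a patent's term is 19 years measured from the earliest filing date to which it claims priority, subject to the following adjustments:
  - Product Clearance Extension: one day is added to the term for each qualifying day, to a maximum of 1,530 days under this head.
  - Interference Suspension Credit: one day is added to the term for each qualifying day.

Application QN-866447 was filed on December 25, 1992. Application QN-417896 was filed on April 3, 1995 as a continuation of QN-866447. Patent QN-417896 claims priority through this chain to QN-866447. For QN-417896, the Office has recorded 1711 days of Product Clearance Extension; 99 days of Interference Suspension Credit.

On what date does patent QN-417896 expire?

Earliest priority filing: 25 December 1992.
Base term: 25 December 1992 + 19 years → 25 December 2011.
Product Clearance Extension: 1711 days claimed exceeds the 1530-day cap, so +1530 days → 3 March 2016.
Interference Suspension Credit: +99 days → 10 June 2016.

2016-06-10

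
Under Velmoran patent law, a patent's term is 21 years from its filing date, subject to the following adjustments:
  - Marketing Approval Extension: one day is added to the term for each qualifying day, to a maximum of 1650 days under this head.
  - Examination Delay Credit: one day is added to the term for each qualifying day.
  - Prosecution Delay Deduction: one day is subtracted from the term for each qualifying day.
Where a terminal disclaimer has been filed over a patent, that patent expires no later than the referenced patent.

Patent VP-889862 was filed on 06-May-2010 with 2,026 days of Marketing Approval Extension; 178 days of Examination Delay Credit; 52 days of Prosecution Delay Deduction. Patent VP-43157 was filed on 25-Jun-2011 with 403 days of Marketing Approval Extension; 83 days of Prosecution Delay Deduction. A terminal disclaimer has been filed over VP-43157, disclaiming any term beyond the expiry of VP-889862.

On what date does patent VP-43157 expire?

May 11, 2033

Natural term of VP-43157:
  Base: filing + 21 years → 25 June 2032.
  Marketing Approval Extension: 403 days (within the 1650-day cap) → +403 days → 2 August 2033.
  Prosecution Delay Deduction: −83 days → 11 May 2033.
Expiry of referenced patent VP-889862:
  Base: filing + 21 years → 6 May 2031.
  Marketing Approval Extension: 2026 days claimed exceeds the 1650-day cap, so +1650 days → 11 November 2035.
  Examination Delay Credit: +178 days → 7 May 2036.
  Prosecution Delay Deduction: −52 days → 16 March 2036.
Terminal disclaimer: VP-43157 expires on the earlier of 11 May 2033 and 16 March 2036.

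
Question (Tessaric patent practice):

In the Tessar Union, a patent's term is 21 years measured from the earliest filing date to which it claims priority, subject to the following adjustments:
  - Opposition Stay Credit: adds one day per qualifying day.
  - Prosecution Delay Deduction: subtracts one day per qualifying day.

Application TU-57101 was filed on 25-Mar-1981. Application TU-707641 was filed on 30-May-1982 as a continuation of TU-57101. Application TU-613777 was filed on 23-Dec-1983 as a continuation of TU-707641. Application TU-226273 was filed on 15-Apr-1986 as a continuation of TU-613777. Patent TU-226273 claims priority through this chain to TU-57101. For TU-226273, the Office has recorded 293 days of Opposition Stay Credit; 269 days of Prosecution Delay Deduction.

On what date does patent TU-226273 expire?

Earliest priority filing: 25 March 1981.
Base term: 25 March 1981 + 21 years → 25 March 2002.
Opposition Stay Credit: +293 days → 12 January 2003.
Prosecution Delay Deduction: −269 days → 18 April 2002.

2002-04-18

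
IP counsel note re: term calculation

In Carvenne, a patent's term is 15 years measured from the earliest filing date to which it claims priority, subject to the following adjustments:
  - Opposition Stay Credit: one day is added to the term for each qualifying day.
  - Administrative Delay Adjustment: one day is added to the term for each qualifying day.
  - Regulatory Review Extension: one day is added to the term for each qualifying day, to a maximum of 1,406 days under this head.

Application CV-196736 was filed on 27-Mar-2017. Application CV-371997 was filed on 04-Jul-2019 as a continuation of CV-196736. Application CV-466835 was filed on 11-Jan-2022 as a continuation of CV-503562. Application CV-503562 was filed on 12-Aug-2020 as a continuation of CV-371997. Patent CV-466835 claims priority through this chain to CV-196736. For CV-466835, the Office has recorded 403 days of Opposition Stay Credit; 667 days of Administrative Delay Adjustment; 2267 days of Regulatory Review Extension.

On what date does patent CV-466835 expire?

2039-01-06

Earliest priority filing: 27 March 2017.
Base term: 27 March 2017 + 15 years → 27 March 2032.
Opposition Stay Credit: +403 days → 4 May 2033.
Administrative Delay Adjustment: +667 days → 2 March 2035.
Regulatory Review Extension: 2267 days claimed exceeds the 1406-day cap, so +1406 days → 6 January 2039.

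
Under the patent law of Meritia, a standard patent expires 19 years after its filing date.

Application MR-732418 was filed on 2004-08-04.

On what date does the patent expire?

Filing date + 19 years → 4 August 2023.

2023-08-04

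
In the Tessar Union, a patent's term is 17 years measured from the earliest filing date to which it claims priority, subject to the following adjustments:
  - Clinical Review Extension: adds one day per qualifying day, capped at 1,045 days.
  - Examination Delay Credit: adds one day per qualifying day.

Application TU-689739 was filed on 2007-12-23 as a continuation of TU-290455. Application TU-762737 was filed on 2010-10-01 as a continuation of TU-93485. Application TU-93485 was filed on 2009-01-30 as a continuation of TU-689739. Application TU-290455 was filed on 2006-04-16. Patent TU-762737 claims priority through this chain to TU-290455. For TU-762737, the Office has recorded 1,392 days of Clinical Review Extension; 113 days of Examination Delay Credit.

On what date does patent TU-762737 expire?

June 17, 2026

Earliest priority filing: 16 April 2006.
Base term: 16 April 2006 + 17 years → 16 April 2023.
Clinical Review Extension: 1392 days claimed exceeds the 1045-day cap, so +1045 days → 24 February 2026.
Examination Delay Credit: +113 days → 17 June 2026.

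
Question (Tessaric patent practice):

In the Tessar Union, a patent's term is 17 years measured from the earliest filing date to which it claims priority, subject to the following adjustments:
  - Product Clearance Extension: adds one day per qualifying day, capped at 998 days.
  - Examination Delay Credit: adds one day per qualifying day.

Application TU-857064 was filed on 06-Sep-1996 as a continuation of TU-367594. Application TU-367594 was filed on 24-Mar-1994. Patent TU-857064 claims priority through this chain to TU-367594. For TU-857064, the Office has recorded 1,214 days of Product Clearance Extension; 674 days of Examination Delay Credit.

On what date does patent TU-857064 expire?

Earliest priority filing: 24 March 1994.
Base term: 24 March 1994 + 17 years → 24 March 2011.
Product Clearance Extension: 1214 days claimed exceeds the 998-day cap, so +998 days → 16 December 2013.
Examination Delay Credit: +674 days → 21 October 2015.

2015-10-21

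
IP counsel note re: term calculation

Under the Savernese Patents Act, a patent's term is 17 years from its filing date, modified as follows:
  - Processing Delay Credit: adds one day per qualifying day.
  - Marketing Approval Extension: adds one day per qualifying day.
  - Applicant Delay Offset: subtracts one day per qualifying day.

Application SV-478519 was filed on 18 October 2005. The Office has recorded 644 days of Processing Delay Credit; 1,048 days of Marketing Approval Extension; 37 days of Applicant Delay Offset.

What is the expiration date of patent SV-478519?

Base term: filing date + 17 years → 18 October 2022.
Processing Delay Credit: +644 days → 23 July 2024.
Marketing Approval Extension: +1048 days → 6 June 2027.
Applicant Delay Offset: −37 days → 30 April 2027.

April 30, 2027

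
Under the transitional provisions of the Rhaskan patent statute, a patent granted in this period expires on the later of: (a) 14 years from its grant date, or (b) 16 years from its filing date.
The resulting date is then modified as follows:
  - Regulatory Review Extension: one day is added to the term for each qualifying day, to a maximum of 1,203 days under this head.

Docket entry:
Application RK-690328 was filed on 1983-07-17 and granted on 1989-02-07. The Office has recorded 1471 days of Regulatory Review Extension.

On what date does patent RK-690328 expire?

May 25, 2006

(a) grant + 14 years → 7 February 2003.
(b) filing + 16 years → 17 July 1999.
Later of the two: 7 February 2003.
Regulatory Review Extension: 1471 days claimed exceeds the 1203-day cap, so +1203 days → 25 May 2006.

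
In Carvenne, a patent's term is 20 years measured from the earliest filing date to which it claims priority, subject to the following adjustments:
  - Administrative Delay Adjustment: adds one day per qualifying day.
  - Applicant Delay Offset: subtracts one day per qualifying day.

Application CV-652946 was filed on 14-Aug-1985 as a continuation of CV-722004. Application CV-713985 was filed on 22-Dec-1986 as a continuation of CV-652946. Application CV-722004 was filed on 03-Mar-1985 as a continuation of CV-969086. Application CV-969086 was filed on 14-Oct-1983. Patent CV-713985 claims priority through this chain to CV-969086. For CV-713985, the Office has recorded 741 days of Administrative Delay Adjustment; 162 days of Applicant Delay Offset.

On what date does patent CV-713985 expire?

Earliest priority filing: 14 October 1983.
Base term: 14 October 1983 + 20 years → 14 October 2003.
Administrative Delay Adjustment: +741 days → 24 October 2005.
Applicant Delay Offset: −162 days → 15 May 2005.

May 15, 2005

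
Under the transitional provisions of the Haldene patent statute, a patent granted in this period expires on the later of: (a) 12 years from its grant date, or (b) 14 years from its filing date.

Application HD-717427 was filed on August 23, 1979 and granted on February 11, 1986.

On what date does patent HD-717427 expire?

(a) grant + 12 years → 11 February 1998.
(b) filing + 14 years → 23 August 1993.
Later of the two: 11 February 1998.

February 11, 1998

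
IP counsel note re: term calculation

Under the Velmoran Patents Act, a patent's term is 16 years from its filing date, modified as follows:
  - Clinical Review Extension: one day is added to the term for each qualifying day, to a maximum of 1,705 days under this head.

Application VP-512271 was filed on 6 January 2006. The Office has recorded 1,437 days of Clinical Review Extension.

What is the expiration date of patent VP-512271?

Base term: filing date + 16 years → 6 January 2022.
Clinical Review Extension: 1437 days (within the 1705-day cap) → +1437 days → 13 December 2025.

2025-12-13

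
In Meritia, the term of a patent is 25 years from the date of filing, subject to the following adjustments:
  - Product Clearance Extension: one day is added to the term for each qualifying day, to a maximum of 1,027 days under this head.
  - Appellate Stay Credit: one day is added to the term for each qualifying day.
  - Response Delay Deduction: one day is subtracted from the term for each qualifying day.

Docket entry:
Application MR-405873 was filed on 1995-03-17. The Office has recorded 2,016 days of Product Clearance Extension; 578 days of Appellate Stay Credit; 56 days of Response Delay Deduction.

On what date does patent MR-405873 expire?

2024-06-13

Base term: filing date + 25 years → 17 March 2020.
Product Clearance Extension: 2016 days claimed exceeds the 1027-day cap, so +1027 days → 8 January 2023.
Appellate Stay Credit: +578 days → 8 August 2024.
Response Delay Deduction: −56 days → 13 June 2024.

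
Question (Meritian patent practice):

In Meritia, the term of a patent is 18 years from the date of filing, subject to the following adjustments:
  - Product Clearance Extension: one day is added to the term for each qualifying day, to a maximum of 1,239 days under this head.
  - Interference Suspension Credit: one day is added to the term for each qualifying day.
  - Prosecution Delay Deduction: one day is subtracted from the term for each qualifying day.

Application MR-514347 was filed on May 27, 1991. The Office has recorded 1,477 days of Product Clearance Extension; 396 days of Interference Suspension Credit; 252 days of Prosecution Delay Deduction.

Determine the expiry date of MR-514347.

March 10, 2013

Base term: filing date + 18 years → 27 May 2009.
Product Clearance Extension: 1477 days claimed exceeds the 1239-day cap, so +1239 days → 17 October 2012.
Interference Suspension Credit: +396 days → 17 November 2013.
Prosecution Delay Deduction: −252 days → 10 March 2013.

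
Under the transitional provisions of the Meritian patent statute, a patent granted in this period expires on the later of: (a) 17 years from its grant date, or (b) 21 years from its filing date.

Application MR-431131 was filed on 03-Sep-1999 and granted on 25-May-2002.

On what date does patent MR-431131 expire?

September 3, 2020

(a) grant + 17 years → 25 May 2019.
(b) filing + 21 years → 3 September 2020.
Later of the two: 3 September 2020.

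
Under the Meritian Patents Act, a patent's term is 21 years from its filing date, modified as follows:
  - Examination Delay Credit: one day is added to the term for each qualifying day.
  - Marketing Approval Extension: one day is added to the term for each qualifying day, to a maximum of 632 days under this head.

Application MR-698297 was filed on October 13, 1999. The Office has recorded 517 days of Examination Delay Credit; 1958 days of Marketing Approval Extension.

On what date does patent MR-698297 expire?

2023-12-06

Base term: filing date + 21 years → 13 October 2020.
Examination Delay Credit: +517 days → 14 March 2022.
Marketing Approval Extension: 1958 days claimed exceeds the 632-day cap, so +632 days → 6 December 2023.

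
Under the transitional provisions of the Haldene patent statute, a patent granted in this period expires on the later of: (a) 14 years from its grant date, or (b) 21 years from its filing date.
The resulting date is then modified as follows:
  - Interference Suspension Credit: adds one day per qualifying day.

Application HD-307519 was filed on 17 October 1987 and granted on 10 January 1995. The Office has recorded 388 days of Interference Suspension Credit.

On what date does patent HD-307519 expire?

February 2, 2010

(a) grant + 14 years → 10 January 2009.
(b) filing + 21 years → 17 October 2008.
Later of the two: 10 January 2009.
Interference Suspension Credit: +388 days → 2 February 2010.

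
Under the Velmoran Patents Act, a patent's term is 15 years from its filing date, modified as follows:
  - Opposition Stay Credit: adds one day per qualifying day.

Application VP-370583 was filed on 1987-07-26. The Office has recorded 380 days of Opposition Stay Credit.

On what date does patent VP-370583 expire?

Base term: filing date + 15 years → 26 July 2002.
Opposition Stay Credit: +380 days → 10 August 2003.

August 10, 2003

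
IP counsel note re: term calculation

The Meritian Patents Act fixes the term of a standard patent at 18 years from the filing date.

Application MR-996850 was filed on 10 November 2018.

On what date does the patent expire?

November 10, 2036

Filing date + 18 years → 10 November 2036.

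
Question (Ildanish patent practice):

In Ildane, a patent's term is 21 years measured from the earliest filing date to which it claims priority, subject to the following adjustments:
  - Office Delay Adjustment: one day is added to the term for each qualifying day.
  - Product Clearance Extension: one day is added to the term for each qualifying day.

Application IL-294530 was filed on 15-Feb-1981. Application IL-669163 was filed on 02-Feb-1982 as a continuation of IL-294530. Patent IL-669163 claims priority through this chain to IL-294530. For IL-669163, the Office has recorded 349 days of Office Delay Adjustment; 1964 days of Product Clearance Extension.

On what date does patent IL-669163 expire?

Earliest priority filing: 15 February 1981.
Base term: 15 February 1981 + 21 years → 15 February 2002.
Office Delay Adjustment: +349 days → 30 January 2003.
Product Clearance Extension: +1964 days → 16 June 2008.

June 16, 2008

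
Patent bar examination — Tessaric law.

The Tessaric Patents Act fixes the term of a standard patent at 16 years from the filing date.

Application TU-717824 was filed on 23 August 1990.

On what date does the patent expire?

Filing date + 16 years → 23 August 2006.

2006-08-23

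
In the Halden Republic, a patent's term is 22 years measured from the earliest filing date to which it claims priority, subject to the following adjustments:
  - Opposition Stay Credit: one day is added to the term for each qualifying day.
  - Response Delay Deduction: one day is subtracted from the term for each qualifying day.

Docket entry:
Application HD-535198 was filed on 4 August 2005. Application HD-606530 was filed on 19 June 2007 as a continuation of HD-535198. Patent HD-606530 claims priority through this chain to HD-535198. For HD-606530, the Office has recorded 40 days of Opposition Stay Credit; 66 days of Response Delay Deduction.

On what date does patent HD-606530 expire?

2027-07-09

Earliest priority filing: 4 August 2005.
Base term: 4 August 2005 + 22 years → 4 August 2027.
Opposition Stay Credit: +40 days → 13 September 2027.
Response Delay Deduction: −66 days → 9 July 2027.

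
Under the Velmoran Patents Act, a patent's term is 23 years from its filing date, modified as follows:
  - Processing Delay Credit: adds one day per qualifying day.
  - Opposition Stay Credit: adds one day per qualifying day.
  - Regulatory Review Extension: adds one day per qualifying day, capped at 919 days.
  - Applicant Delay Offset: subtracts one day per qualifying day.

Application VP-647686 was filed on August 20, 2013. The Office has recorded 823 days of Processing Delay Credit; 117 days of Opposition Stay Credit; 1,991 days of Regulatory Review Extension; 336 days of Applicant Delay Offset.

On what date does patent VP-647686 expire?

October 21, 2040

Base term: filing date + 23 years → 20 August 2036.
Processing Delay Credit: +823 days → 21 November 2038.
Opposition Stay Credit: +117 days → 18 March 2039.
Regulatory Review Extension: 1991 days claimed exceeds the 919-day cap, so +919 days → 22 September 2041.
Applicant Delay Offset: −336 days → 21 October 2040.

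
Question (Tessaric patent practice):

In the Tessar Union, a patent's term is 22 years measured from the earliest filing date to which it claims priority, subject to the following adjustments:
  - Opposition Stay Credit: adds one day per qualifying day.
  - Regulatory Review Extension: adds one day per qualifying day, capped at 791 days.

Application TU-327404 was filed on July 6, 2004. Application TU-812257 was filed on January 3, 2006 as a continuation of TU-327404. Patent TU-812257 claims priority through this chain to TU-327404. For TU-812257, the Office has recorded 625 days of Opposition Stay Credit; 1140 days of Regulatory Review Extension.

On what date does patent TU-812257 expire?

2030-05-22

Earliest priority filing: 6 July 2004.
Base term: 6 July 2004 + 22 years → 6 July 2026.
Opposition Stay Credit: +625 days → 22 March 2028.
Regulatory Review Extension: 1140 days claimed exceeds the 791-day cap, so +791 days → 22 May 2030.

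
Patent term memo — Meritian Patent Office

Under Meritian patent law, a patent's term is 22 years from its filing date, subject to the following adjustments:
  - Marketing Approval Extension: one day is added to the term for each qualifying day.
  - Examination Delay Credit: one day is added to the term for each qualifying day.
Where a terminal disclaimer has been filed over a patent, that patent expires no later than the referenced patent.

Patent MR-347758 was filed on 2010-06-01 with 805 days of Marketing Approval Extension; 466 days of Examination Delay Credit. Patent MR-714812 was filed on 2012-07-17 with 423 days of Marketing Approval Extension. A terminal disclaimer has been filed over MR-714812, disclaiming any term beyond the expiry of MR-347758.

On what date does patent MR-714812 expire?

2035-09-13

Natural term of MR-714812:
  Base: filing + 22 years → 17 July 2034.
  Marketing Approval Extension: +423 days → 13 September 2035.
Expiry of referenced patent MR-347758:
  Base: filing + 22 years → 1 June 2032.
  Marketing Approval Extension: +805 days → 15 August 2034.
  Examination Delay Credit: +466 days → 24 November 2035.
Terminal disclaimer: MR-714812 expires on the earlier of 13 September 2035 and 24 November 2035.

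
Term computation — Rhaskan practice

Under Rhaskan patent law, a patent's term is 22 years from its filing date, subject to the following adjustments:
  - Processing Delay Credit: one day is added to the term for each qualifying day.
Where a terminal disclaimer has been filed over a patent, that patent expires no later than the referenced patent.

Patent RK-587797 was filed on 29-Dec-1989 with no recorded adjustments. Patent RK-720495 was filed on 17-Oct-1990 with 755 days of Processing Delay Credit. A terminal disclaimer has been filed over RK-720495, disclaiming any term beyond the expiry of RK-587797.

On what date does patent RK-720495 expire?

2011-12-29

Natural term of RK-720495:
  Base: filing + 22 years → 17 October 2012.
  Processing Delay Credit: +755 days → 11 November 2014.
Expiry of referenced patent RK-587797:
  Base: filing + 22 years → 29 December 2011.
Terminal disclaimer: RK-720495 expires on the earlier of 11 November 2014 and 29 December 2011.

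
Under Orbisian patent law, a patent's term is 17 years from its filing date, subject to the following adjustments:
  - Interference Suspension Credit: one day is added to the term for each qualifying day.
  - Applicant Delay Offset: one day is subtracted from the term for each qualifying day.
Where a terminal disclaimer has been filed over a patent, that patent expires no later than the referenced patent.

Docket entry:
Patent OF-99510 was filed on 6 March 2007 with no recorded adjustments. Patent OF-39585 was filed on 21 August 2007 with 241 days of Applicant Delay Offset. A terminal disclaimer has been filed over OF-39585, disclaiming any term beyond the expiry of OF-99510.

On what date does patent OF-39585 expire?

Natural term of OF-39585:
  Base: filing + 17 years → 21 August 2024.
  Applicant Delay Offset: −241 days → 24 December 2023.
Expiry of referenced patent OF-99510:
  Base: filing + 17 years → 6 March 2024.
Terminal disclaimer: OF-39585 expires on the earlier of 24 December 2023 and 6 March 2024.

2023-12-24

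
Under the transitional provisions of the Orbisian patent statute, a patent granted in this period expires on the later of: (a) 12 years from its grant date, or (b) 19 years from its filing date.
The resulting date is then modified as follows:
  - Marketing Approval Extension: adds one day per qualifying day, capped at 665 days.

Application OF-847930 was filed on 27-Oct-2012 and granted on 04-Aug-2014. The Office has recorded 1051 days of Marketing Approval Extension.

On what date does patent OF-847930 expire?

2033-08-22

(a) grant + 12 years → 4 August 2026.
(b) filing + 19 years → 27 October 2031.
Later of the two: 27 October 2031.
Marketing Approval Extension: 1051 days claimed exceeds the 665-day cap, so +665 days → 22 August 2033.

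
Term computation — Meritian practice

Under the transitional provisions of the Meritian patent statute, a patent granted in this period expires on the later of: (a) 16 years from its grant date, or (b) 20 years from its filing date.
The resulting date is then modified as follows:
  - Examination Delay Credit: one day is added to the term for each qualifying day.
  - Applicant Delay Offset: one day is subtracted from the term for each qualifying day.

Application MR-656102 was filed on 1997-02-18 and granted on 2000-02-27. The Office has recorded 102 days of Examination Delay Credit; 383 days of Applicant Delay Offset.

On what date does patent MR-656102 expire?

(a) grant + 16 years → 27 February 2016.
(b) filing + 20 years → 18 February 2017.
Later of the two: 18 February 2017.
Examination Delay Credit: +102 days → 31 May 2017.
Applicant Delay Offset: −383 days → 13 May 2016.

2016-05-13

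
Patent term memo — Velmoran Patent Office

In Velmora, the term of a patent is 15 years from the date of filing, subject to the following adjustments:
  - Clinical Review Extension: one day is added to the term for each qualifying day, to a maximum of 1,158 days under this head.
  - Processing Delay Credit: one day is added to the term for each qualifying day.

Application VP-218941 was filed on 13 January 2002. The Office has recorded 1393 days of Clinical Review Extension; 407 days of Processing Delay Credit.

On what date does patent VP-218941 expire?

April 27, 2021

Base term: filing date + 15 years → 13 January 2017.
Clinical Review Extension: 1393 days claimed exceeds the 1158-day cap, so +1158 days → 16 March 2020.
Processing Delay Credit: +407 days → 27 April 2021.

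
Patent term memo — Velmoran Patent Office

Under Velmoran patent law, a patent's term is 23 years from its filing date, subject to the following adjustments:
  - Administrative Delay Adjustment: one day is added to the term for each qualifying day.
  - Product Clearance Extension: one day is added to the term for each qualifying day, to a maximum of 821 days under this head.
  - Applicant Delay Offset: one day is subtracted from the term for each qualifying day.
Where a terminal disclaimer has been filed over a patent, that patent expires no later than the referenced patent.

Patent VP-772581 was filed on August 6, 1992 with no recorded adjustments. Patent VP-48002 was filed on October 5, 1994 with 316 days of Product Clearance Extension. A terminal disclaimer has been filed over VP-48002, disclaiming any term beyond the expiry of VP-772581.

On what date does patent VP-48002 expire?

Natural term of VP-48002:
  Base: filing + 23 years → 5 October 2017.
  Product Clearance Extension: 316 days (within the 821-day cap) → +316 days → 17 August 2018.
Expiry of referenced patent VP-772581:
  Base: filing + 23 years → 6 August 2015.
Terminal disclaimer: VP-48002 expires on the earlier of 17 August 2018 and 6 August 2015.

2015-08-06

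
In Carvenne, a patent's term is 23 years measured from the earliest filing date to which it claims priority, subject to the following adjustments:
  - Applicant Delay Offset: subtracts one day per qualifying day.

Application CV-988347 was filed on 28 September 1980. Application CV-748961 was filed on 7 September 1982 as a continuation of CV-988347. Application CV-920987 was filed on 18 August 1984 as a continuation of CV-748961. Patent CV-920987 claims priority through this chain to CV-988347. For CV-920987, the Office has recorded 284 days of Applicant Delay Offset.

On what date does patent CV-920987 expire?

Earliest priority filing: 28 September 1980.
Base term: 28 September 1980 + 23 years → 28 September 2003.
Applicant Delay Offset: −284 days → 18 December 2002.

2002-12-18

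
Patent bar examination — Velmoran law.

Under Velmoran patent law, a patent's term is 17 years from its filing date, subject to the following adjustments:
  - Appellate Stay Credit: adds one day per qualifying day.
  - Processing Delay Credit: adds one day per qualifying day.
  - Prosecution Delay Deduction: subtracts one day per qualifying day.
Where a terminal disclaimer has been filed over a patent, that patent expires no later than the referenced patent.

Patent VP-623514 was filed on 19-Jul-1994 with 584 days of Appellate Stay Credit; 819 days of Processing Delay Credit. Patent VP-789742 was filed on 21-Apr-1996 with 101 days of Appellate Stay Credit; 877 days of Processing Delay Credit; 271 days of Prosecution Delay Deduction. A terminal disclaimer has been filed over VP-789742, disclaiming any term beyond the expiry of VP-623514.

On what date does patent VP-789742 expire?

Natural term of VP-789742:
  Base: filing + 17 years → 21 April 2013.
  Appellate Stay Credit: +101 days → 31 July 2013.
  Processing Delay Credit: +877 days → 25 December 2015.
  Prosecution Delay Deduction: −271 days → 29 March 2015.
Expiry of referenced patent VP-623514:
  Base: filing + 17 years → 19 July 2011.
  Appellate Stay Credit: +584 days → 22 February 2013.
  Processing Delay Credit: +819 days → 22 May 2015.
Terminal disclaimer: VP-789742 expires on the earlier of 29 March 2015 and 22 May 2015.

2015-03-29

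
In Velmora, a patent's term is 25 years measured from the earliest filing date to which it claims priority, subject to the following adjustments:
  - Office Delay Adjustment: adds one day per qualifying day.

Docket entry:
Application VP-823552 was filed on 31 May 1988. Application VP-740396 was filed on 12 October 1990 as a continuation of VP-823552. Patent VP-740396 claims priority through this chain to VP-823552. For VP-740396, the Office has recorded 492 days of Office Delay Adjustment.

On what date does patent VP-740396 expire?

Earliest priority filing: 31 May 1988.
Base term: 31 May 1988 + 25 years → 31 May 2013.
Office Delay Adjustment: +492 days → 5 October 2014.

2014-10-05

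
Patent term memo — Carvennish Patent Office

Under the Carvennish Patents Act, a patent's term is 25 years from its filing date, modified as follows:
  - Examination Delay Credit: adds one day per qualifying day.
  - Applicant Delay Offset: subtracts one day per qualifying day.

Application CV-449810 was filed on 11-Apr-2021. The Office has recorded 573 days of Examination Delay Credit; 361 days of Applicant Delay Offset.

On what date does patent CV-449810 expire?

Base term: filing date + 25 years → 11 April 2046.
Examination Delay Credit: +573 days → 5 November 2047.
Applicant Delay Offset: −361 days → 9 November 2046.

2046-11-09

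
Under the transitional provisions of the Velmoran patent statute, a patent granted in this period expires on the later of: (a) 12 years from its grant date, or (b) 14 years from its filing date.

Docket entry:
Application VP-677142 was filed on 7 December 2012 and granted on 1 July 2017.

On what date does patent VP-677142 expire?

July 1, 2029

(a) grant + 12 years → 1 July 2029.
(b) filing + 14 years → 7 December 2026.
Later of the two: 1 July 2029.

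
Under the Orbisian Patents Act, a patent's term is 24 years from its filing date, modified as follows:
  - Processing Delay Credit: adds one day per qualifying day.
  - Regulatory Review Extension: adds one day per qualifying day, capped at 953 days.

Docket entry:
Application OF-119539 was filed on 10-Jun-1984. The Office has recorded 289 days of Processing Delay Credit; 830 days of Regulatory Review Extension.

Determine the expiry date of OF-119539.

Base term: filing date + 24 years → 10 June 2008.
Processing Delay Credit: +289 days → 26 March 2009.
Regulatory Review Extension: 830 days (within the 953-day cap) → +830 days → 4 July 2011.

July 4, 2011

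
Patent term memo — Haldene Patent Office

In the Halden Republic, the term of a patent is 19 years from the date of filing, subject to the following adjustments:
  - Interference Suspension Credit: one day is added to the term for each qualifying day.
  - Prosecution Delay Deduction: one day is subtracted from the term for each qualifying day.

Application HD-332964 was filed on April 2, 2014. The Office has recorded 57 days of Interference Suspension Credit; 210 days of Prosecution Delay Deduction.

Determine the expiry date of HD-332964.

Base term: filing date + 19 years → 2 April 2033.
Interference Suspension Credit: +57 days → 29 May 2033.
Prosecution Delay Deduction: −210 days → 31 October 2032.

October 31, 2032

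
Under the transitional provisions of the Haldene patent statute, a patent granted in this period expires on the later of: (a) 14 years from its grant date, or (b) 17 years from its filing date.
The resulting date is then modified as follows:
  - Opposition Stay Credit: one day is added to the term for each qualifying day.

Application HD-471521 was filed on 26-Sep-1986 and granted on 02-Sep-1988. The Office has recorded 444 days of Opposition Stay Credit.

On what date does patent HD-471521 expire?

2004-12-13

(a) grant + 14 years → 2 September 2002.
(b) filing + 17 years → 26 September 2003.
Later of the two: 26 September 2003.
Opposition Stay Credit: +444 days → 13 December 2004.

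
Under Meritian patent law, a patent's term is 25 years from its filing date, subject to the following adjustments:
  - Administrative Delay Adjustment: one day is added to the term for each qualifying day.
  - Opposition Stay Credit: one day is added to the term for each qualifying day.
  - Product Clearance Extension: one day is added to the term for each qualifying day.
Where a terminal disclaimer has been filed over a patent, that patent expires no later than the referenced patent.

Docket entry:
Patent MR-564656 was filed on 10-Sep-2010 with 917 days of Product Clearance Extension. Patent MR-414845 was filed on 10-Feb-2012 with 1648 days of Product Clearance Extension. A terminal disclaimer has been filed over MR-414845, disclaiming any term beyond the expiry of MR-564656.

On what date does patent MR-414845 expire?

Natural term of MR-414845:
  Base: filing + 25 years → 10 February 2037.
  Product Clearance Extension: +1648 days → 16 August 2041.
Expiry of referenced patent MR-564656:
  Base: filing + 25 years → 10 September 2035.
  Product Clearance Extension: +917 days → 15 March 2038.
Terminal disclaimer: MR-414845 expires on the earlier of 16 August 2041 and 15 March 2038.

March 15, 2038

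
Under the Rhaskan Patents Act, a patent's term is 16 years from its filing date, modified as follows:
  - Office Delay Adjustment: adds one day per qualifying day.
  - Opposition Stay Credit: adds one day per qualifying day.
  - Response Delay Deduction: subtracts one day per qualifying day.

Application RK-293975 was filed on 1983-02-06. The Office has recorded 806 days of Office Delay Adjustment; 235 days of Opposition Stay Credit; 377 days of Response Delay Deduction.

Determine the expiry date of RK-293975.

Base term: filing date + 16 years → 6 February 1999.
Office Delay Adjustment: +806 days → 22 April 2001.
Opposition Stay Credit: +235 days → 13 December 2001.
Response Delay Deduction: −377 days → 1 December 2000.

December 1, 2000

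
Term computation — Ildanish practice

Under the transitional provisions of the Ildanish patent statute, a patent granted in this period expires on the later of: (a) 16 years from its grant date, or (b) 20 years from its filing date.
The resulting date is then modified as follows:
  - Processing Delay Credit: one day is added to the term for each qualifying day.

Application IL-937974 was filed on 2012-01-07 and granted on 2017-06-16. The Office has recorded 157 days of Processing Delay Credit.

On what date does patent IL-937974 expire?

November 20, 2033

(a) grant + 16 years → 16 June 2033.
(b) filing + 20 years → 7 January 2032.
Later of the two: 16 June 2033.
Processing Delay Credit: +157 days → 20 November 2033.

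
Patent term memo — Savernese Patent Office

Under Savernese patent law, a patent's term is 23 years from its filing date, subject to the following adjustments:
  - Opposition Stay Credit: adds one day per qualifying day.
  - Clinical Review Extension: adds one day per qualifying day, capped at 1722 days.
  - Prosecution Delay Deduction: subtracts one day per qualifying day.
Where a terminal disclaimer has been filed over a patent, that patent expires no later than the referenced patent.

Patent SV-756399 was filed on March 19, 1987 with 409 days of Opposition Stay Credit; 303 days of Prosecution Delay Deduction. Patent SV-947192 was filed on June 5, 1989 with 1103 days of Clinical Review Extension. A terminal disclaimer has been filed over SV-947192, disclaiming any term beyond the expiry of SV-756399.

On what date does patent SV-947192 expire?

Natural term of SV-947192:
  Base: filing + 23 years → 5 June 2012.
  Clinical Review Extension: 1103 days (within the 1722-day cap) → +1103 days → 13 June 2015.
Expiry of referenced patent SV-756399:
  Base: filing + 23 years → 19 March 2010.
  Opposition Stay Credit: +409 days → 2 May 2011.
  Prosecution Delay Deduction: −303 days → 3 July 2010.
Terminal disclaimer: SV-947192 expires on the earlier of 13 June 2015 and 3 July 2010.

July 3, 2010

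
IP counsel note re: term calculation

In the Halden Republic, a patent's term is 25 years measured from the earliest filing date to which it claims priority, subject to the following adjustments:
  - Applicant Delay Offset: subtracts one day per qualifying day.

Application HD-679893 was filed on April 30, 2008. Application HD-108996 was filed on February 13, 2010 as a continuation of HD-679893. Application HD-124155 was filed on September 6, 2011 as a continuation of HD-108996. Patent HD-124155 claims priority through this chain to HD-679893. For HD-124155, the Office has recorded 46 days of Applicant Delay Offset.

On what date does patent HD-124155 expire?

Earliest priority filing: 30 April 2008.
Base term: 30 April 2008 + 25 years → 30 April 2033.
Applicant Delay Offset: −46 days → 15 March 2033.

March 15, 2033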